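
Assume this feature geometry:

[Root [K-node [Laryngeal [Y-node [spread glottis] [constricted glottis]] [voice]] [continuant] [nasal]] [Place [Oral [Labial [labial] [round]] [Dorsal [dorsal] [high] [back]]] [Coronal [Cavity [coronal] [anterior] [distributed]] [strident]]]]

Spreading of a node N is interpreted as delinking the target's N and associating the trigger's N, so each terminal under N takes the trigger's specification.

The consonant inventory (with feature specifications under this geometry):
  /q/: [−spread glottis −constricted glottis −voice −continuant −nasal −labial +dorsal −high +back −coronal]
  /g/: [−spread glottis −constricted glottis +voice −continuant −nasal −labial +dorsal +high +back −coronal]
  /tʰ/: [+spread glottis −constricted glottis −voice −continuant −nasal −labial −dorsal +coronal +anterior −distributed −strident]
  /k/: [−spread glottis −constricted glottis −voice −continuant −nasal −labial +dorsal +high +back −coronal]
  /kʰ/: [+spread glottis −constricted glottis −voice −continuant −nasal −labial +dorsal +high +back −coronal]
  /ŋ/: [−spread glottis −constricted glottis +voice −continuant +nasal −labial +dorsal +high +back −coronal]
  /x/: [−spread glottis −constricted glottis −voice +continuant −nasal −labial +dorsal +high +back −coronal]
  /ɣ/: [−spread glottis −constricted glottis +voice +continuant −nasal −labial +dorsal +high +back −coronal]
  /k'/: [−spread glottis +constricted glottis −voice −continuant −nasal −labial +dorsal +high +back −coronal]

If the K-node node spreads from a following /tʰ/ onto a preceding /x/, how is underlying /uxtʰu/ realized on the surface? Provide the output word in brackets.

The K-node node dominates the terminals [spread glottis], [constricted glottis], [voice], [continuant], [nasal].
Spreading K-node from /tʰ/ onto /x/ replaces those values with /tʰ/'s: [+spread glottis], [−constricted glottis], [−voice], [−continuant], [−nasal]. Features outside K-node ([labial], [dorsal], [high], …) stay as in /x/.
The resulting bundle matches /kʰ/ in the inventory; substituting it for /x/ gives [ukʰtʰu].

[ukʰtʰu]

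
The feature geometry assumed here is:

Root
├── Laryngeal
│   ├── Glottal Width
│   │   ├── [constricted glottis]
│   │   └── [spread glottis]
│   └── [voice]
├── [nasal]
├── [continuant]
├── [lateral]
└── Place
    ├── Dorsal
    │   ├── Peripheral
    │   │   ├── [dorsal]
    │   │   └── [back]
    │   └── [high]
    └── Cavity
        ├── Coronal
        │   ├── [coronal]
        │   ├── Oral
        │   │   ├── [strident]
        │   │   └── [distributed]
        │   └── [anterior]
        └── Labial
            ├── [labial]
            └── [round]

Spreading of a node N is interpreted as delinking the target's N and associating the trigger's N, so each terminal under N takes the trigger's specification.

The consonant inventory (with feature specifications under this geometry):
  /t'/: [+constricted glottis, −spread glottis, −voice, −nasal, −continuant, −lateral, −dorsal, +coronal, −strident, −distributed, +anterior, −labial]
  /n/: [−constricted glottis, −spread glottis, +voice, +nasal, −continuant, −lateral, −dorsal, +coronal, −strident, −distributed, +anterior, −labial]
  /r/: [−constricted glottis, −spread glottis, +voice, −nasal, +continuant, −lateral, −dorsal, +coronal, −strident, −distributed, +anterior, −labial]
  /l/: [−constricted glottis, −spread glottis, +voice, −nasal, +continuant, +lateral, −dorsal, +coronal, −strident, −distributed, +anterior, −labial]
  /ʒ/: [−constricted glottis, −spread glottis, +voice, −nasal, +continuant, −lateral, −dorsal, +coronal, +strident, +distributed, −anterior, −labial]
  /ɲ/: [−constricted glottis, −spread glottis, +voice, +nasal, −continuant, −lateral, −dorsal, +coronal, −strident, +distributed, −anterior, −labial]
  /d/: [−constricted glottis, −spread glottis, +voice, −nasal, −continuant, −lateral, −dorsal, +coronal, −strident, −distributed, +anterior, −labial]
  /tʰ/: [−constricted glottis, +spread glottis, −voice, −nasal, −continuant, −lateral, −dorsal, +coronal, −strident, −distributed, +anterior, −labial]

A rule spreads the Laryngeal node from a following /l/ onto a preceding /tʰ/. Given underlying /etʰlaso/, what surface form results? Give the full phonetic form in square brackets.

[edlaso]

Laryngeal immediately or transitively dominates [constricted glottis], [spread glottis], [voice].
After delinking /tʰ/'s Laryngeal and linking /l/'s, the affected terminals become [−constricted glottis], [−spread glottis], [+voice]; [nasal], [continuant], [lateral], … (outside Laryngeal) are retained from /tʰ/.
Among the inventory, only /d/ has exactly this specification, giving the surface form [edlaso].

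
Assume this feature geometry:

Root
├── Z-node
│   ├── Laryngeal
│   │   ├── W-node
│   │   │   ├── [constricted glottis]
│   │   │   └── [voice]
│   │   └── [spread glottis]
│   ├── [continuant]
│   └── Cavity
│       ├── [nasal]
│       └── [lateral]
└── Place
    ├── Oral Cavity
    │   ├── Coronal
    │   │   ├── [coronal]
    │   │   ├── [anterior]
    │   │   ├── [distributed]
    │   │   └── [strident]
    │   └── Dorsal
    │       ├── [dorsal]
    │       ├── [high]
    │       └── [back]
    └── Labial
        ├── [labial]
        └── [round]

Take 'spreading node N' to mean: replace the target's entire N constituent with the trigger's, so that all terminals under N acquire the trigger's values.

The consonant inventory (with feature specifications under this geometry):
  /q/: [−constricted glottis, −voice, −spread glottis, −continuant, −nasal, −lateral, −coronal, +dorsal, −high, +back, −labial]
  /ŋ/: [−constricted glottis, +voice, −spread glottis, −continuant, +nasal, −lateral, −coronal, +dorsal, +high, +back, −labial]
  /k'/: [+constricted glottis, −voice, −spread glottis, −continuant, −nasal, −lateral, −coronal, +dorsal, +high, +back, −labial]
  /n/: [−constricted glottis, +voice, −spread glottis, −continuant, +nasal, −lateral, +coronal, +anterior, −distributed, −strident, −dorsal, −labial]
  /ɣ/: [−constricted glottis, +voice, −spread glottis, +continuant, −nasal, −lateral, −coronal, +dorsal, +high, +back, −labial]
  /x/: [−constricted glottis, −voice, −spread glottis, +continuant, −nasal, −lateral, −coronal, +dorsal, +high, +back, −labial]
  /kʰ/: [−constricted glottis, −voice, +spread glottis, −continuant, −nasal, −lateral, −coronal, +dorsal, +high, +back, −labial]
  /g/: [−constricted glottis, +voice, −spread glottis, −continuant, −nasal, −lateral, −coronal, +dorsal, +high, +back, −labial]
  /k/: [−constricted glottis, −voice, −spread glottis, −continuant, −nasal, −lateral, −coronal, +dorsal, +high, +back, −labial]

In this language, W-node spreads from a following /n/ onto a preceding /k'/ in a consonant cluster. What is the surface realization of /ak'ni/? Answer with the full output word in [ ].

[agni]

W-node immediately or transitively dominates [constricted glottis], [voice].
Spreading W-node from /n/ onto /k'/ replaces those values with /n/'s: [−constricted glottis], [+voice]. Features outside W-node ([spread glottis], [continuant], [nasal], …) stay as in /k'/.
This feature bundle is that of [g], so /ak'ni/ surfaces as [agni].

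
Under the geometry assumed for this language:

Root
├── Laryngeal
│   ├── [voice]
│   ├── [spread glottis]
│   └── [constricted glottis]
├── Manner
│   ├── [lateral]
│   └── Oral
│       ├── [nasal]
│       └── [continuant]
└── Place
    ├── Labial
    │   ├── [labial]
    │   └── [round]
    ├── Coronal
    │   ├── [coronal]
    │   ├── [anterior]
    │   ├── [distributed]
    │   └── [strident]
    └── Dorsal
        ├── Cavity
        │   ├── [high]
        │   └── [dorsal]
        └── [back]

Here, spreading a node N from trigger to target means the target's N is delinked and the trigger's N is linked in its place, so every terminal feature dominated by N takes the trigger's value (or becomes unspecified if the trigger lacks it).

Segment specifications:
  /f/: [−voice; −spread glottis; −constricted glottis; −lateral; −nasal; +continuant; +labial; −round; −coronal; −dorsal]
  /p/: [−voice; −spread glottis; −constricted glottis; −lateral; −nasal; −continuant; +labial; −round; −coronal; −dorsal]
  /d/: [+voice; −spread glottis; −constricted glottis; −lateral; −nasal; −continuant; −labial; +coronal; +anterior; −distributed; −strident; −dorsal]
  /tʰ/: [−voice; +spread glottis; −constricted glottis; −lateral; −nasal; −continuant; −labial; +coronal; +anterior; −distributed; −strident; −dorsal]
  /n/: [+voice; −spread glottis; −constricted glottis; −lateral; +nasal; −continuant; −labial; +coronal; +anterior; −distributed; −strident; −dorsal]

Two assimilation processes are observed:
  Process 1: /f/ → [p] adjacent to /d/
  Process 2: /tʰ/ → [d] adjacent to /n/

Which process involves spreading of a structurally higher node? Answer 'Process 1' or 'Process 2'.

Process 2

Process 1 alters [continuant]; the lowest dominating node is [continuant] (depth 3 from Root).
In Process 2, [voice], [spread glottis] change, so the minimal spreading node is Laryngeal at depth 1.
Depth 1 < depth 3; Process 2 involves the structurally higher constituent Laryngeal.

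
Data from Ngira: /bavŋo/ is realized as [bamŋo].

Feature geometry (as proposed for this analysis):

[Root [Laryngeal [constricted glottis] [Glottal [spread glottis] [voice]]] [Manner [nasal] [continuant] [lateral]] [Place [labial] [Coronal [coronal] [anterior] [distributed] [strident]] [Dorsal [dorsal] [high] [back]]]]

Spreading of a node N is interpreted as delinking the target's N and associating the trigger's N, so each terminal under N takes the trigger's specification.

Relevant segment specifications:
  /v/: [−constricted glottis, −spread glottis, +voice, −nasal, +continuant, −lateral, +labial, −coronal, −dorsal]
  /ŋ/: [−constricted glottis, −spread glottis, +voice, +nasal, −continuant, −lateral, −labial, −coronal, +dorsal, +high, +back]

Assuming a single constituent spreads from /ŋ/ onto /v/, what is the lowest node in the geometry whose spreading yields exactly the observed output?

/v/ and [m] differ in [nasal], [continuant]; every other specified feature is identical.
In this geometry the lowest node dominating all of them is Manner: every daughter of Manner dominates only a proper subset, so no lower node suffices.
Spreading Manner from /ŋ/ overwrites each of those terminals with /ŋ/'s values, yielding exactly [m].
[labial], [dorsal] — on which /ŋ/ differs from /v/ — are unchanged, so Root cannot have spread; the constituent is no larger than Manner.

Manner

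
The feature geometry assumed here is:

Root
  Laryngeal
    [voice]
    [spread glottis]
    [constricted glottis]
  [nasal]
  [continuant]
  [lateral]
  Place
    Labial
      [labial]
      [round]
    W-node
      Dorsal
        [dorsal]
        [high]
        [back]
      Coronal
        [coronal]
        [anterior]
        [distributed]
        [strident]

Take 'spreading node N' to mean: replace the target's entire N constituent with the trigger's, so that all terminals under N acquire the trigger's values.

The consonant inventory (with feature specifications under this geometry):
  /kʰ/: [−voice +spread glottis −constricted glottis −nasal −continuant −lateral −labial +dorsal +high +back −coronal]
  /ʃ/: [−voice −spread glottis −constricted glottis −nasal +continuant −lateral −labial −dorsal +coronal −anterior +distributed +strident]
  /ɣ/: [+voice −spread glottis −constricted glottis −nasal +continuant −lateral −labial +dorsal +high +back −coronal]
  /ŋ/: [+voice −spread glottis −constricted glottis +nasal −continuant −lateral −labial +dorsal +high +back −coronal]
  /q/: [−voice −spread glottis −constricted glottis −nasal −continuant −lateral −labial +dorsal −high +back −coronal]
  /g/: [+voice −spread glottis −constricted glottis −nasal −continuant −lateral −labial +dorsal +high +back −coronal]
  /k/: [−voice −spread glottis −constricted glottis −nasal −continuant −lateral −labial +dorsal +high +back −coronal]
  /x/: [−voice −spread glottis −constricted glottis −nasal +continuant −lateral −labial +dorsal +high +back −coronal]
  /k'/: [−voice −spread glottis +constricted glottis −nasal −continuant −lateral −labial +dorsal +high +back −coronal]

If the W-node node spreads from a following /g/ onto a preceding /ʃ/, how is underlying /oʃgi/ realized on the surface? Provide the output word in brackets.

[oxgi]

W-node immediately or transitively dominates [dorsal], [high], [back], [coronal], [anterior], [distributed], [strident].
Spreading W-node from /g/ onto /ʃ/ replaces those values with /g/'s: [+dorsal], [+high], [+back], [−coronal]. Features outside W-node ([voice], [spread glottis], [constricted glottis], …) stay as in /ʃ/.
The resulting bundle matches /x/ in the inventory; substituting it for /ʃ/ gives [oxgi].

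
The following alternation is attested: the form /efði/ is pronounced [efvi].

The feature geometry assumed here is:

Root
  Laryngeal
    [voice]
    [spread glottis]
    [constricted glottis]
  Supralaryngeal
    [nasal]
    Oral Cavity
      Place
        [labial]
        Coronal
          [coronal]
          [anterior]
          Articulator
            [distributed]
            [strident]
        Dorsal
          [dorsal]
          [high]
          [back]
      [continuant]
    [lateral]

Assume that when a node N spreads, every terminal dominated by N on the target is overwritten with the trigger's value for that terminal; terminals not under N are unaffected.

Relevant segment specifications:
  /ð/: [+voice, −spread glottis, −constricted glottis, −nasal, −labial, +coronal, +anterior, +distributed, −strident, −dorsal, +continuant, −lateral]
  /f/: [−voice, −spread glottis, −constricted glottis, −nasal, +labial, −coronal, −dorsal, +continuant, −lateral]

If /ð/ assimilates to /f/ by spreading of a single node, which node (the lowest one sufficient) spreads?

The alternation /ð/ → [v] changes [labial], [coronal], [anterior], [distributed], [strident] and nothing else.
These terminals are all dominated by Place, and no proper subconstituent of Place covers them all; Place is their lowest common ancestor.
If Place spreads, every terminal under it takes /f/'s value, producing [v] as observed.
[voice], a feature on which the two segments disagree outside Place, is unchanged — nothing dominating it spread, and Place is the minimal sufficient constituent.

Place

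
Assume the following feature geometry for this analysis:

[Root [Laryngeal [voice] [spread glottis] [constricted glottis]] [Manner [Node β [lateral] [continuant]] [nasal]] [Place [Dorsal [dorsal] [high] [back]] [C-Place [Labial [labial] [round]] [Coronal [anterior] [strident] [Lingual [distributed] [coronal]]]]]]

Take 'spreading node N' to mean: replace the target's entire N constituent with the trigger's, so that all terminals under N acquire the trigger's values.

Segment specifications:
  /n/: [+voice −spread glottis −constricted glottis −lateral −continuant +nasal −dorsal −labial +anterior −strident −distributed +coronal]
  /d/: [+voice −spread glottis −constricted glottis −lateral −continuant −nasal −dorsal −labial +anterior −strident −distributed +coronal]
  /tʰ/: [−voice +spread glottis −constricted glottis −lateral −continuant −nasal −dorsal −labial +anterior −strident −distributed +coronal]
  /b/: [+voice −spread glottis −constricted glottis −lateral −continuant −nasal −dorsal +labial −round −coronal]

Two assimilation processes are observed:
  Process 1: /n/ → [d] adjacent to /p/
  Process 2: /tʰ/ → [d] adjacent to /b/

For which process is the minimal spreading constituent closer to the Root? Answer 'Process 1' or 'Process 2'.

In Process 1, [nasal] changes, so the minimal spreading node is [nasal] at depth 2.
Process 2: the features that change are [voice], [spread glottis]; the minimal node is Laryngeal (depth 1).
Laryngeal is closer to Root than [nasal], so Process 2 spreads the higher node.

Process 2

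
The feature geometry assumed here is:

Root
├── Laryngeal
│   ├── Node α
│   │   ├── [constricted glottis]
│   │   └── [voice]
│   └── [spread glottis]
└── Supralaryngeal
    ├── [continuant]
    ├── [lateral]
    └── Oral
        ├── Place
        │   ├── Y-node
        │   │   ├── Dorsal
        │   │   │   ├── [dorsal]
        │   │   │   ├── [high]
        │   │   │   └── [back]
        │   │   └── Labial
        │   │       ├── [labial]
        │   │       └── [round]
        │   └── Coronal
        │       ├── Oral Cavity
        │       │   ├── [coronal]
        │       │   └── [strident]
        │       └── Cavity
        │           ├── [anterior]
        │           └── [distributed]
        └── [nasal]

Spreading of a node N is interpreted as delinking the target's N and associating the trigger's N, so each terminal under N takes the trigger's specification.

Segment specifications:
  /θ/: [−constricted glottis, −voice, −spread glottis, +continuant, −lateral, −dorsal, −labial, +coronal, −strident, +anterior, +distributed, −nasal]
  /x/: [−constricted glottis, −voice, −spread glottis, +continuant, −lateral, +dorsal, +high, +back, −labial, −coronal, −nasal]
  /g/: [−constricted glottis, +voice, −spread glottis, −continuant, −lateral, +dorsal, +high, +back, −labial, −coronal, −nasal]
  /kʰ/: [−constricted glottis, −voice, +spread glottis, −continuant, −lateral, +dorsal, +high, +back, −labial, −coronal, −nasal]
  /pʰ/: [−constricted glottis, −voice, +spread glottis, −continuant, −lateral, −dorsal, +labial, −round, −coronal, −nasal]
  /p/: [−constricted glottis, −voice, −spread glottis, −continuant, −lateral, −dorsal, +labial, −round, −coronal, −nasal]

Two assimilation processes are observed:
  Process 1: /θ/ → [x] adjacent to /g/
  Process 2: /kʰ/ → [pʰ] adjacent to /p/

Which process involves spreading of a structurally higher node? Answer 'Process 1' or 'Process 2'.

Process 1

In Process 1, [coronal], [anterior], [distributed], [strident], [dorsal], [high], [back] change, so the minimal spreading node is Place at depth 3.
Process 2: the features that change are [labial], [round], [dorsal], [high], [back]; the minimal node is Y-node (depth 4).
Place (depth 3) sits above Y-node (depth 4), making Process 1 the one with the higher spreading node.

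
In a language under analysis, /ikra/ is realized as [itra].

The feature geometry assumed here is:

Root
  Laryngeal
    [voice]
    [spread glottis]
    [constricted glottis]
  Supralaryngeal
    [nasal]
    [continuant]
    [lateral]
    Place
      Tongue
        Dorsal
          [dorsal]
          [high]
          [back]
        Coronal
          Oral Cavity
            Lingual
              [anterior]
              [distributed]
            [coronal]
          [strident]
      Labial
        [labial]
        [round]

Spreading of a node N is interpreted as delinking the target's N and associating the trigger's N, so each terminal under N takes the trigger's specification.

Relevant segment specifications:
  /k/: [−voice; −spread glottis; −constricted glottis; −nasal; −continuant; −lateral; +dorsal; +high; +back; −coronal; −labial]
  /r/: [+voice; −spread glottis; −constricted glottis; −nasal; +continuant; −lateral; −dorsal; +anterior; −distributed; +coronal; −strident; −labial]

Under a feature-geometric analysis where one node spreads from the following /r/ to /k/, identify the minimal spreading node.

The alternation /k/ → [t] changes [coronal], [anterior], [distributed], [strident], [dorsal], [high], [back] and nothing else.
These terminals are all dominated by Tongue, and no proper subconstituent of Tongue covers them all; Tongue is their lowest common ancestor.
Delinking /k/'s Tongue and associating /r/'s Tongue gives precisely the feature bundle of [t].
Features on which the two segments disagree outside Tongue, such as [voice], [continuant], are unchanged — nothing dominating them spread, and Tongue is the minimal sufficient constituent.

Tongue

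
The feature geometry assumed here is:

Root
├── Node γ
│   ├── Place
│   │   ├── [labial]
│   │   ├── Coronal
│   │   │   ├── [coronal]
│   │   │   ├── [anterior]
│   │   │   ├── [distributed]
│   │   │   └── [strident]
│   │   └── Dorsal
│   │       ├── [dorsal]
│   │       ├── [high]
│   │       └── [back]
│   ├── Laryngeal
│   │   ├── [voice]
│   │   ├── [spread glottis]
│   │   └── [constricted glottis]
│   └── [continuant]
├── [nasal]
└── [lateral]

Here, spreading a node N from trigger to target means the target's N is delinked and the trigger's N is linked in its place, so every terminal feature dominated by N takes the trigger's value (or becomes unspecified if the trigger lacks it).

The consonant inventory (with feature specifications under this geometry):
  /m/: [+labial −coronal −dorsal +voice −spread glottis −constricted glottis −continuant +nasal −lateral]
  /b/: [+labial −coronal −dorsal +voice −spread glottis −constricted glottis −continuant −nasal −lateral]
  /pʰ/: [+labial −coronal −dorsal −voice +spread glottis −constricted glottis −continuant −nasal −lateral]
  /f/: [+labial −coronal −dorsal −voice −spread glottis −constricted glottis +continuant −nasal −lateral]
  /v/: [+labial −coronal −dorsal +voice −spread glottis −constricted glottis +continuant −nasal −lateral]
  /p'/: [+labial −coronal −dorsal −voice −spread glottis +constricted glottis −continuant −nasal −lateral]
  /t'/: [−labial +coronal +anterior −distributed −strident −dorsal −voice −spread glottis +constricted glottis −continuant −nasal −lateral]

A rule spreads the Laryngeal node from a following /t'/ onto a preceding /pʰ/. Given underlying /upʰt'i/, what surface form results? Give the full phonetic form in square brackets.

The Laryngeal node dominates the terminals [voice], [spread glottis], [constricted glottis].
After delinking /pʰ/'s Laryngeal and linking /t'/'s, the affected terminals become [−voice], [−spread glottis], [+constricted glottis]; [labial], [coronal], [dorsal], … (outside Laryngeal) are retained from /pʰ/.
This feature bundle is that of [p'], so /upʰt'i/ surfaces as [up't'i].

[up't'i]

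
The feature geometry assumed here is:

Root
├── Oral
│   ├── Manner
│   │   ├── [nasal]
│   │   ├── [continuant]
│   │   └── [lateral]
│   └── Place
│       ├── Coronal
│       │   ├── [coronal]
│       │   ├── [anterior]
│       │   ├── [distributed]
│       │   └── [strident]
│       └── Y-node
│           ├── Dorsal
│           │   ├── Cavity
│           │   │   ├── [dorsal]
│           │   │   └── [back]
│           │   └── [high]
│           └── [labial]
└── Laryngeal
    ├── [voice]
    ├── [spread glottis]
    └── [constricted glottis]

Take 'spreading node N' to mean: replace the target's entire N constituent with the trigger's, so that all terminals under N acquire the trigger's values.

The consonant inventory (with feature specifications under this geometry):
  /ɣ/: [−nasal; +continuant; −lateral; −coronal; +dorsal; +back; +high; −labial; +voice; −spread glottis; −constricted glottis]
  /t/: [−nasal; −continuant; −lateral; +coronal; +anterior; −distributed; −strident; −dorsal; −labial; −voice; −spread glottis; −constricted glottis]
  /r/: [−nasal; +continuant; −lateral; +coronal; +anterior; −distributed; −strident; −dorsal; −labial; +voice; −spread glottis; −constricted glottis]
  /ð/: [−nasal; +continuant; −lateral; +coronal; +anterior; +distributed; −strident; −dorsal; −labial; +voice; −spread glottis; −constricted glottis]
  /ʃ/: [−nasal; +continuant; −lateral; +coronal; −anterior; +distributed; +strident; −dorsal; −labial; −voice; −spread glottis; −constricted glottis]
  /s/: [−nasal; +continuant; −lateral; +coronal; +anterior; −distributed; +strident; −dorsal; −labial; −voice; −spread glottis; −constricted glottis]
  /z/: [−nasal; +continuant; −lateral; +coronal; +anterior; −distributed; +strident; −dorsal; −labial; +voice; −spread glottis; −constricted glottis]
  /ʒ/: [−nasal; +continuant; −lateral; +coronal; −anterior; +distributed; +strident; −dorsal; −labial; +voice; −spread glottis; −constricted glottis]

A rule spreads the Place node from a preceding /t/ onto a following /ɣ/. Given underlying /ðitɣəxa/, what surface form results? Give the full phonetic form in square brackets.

[ðitrəxa]

The Place node dominates the terminals [coronal], [anterior], [distributed], [strident], [dorsal], [back], [high], [labial].
The target acquires /t/'s values for everything under Place — [+coronal], [+anterior], [−distributed], [−strident], [−dorsal], [−labial] — while keeping its own [nasal], [continuant], [lateral], ….
Among the inventory, only /r/ has exactly this specification, giving the surface form [ðitrəxa].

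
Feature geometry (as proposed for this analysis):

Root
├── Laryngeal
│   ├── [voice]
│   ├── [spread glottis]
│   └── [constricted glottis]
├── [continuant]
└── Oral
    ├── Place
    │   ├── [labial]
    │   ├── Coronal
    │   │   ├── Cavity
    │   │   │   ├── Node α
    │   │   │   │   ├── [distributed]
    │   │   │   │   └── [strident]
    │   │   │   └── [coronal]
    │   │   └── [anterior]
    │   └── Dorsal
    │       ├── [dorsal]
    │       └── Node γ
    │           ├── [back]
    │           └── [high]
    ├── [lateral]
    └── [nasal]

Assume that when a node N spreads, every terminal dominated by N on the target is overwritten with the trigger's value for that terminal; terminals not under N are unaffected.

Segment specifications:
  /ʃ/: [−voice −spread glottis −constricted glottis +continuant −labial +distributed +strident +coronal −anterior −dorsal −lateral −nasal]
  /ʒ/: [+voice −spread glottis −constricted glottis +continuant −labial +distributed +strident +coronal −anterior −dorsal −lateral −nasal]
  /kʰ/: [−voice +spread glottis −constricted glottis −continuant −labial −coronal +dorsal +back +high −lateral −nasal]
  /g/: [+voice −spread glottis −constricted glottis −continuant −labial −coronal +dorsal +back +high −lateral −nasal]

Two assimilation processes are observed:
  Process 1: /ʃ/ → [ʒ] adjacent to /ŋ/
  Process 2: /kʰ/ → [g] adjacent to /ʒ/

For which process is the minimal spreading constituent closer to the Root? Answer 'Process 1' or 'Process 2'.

Process 1 alters [voice]; the lowest dominating node is [voice] (depth 2 from Root).
Process 2: the features that change are [voice], [spread glottis]; the minimal node is Laryngeal (depth 1).
Laryngeal (depth 1) sits above [voice] (depth 2), making Process 2 the one with the higher spreading node.

Process 2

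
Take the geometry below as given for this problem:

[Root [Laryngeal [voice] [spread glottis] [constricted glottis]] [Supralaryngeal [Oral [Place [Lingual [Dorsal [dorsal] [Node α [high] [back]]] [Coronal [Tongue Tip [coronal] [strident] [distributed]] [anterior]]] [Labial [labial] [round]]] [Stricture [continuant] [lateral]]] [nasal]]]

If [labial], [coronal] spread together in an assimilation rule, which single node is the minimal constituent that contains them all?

Place

[labial] is immediately dominated by Labial.
[coronal] is immediately dominated by Tongue Tip.
The listed terminals split across distinct daughters of Place, so Place itself is the smallest node containing them all.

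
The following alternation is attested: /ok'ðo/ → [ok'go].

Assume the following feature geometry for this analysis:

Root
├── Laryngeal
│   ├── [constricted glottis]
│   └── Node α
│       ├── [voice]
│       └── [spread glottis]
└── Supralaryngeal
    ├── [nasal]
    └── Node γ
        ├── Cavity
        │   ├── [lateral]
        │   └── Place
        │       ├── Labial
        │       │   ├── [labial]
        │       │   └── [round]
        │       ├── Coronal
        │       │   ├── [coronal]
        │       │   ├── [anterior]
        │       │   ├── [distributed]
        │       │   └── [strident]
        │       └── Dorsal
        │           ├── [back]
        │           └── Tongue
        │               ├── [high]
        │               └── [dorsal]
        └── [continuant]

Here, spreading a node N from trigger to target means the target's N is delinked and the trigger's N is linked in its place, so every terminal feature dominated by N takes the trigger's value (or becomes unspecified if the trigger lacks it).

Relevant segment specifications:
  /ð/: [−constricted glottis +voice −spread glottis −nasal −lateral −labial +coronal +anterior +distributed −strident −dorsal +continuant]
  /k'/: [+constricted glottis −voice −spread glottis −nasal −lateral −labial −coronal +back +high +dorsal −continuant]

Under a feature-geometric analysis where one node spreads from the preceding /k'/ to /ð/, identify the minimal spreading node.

Comparing /ð/ with its surface form [g], the features that change are [continuant], [coronal], [anterior], [distributed], [strident], [dorsal], [high], [back].
These terminals are all dominated by Node γ, and no proper subconstituent of Node γ covers them all; Node γ is their lowest common ancestor.
If Node γ spreads, every terminal under it takes /k'/'s value, producing [g] as observed.
[constricted glottis], [voice] stay as in /ð/ although /k'/ differs there, so no node dominating them spread; among the remaining candidates Node γ is the lowest that derives the output.

Node γ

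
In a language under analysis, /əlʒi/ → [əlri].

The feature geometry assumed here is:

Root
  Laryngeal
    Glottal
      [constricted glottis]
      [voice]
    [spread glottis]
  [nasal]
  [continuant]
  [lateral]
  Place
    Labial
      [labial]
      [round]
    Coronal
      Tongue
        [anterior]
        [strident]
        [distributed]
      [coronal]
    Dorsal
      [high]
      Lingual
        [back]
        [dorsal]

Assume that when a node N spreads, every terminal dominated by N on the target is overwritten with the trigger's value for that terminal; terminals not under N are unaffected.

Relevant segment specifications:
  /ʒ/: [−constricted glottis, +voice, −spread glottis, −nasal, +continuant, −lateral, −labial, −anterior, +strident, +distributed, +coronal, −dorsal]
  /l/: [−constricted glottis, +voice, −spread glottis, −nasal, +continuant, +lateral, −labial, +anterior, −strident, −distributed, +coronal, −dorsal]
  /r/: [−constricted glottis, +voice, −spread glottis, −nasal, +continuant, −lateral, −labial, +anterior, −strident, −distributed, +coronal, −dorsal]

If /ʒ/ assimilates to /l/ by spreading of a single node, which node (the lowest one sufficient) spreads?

Tongue

/ʒ/ and [r] differ in [anterior], [distributed], [strident]; every other specified feature is identical.
In this geometry the lowest node dominating all of them is Tongue: every daughter of Tongue dominates only a proper subset, so no lower node suffices.
Spreading Tongue from /l/ overwrites each of those terminals with /l/'s values, yielding exactly [r].
[lateral] stays as in /ʒ/ although /l/ differs there, so no node dominating it spread; among the remaining candidates Tongue is the lowest that derives the output.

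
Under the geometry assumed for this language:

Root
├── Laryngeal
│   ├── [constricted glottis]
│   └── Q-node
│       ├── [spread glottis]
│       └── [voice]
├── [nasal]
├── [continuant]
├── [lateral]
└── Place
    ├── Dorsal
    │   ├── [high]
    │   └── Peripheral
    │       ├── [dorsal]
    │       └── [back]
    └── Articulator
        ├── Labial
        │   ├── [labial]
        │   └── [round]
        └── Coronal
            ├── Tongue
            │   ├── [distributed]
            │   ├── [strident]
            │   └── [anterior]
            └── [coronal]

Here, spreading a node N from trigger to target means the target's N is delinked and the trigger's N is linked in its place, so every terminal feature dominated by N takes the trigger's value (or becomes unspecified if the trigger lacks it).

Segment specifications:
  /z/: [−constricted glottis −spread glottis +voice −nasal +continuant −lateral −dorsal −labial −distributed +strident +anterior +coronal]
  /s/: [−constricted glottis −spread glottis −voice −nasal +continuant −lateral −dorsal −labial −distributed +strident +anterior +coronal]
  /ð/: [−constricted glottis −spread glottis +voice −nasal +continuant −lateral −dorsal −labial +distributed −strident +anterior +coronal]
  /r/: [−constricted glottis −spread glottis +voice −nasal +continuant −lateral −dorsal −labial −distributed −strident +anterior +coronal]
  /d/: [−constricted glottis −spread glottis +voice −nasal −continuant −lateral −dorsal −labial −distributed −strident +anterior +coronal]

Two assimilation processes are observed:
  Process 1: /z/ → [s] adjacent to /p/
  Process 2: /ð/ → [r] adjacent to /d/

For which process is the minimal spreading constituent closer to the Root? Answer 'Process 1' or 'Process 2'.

Process 1: the feature that changes is [voice]; the minimal node is [voice] (depth 3).
Process 2 alters [distributed]; the lowest dominating node is [distributed] (depth 5 from Root).
[voice] (depth 3) sits above [distributed] (depth 5), making Process 1 the one with the higher spreading node.

Process 1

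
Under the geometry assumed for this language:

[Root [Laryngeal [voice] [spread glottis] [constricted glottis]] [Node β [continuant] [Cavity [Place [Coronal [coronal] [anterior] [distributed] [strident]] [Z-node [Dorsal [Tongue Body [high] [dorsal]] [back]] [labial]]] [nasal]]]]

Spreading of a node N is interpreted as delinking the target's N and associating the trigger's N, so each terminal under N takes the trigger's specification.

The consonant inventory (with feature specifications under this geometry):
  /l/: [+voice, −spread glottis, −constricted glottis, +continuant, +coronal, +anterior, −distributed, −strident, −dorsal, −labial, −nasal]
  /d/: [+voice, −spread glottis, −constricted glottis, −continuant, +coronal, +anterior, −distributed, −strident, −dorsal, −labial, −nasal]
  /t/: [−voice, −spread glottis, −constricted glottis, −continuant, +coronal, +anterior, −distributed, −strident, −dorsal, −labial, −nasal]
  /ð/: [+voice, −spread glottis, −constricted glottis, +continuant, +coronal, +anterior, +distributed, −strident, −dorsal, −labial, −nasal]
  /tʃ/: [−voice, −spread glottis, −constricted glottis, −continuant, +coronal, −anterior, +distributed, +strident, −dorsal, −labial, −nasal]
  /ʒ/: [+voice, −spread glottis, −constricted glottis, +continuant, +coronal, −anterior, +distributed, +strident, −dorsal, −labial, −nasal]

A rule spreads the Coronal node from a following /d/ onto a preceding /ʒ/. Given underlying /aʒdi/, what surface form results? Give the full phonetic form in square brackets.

[aldi]

Coronal immediately or transitively dominates [coronal], [anterior], [distributed], [strident].
Spreading Coronal from /d/ onto /ʒ/ replaces those values with /d/'s: [+coronal], [+anterior], [−distributed], [−strident]. Features outside Coronal ([voice], [spread glottis], [constricted glottis], …) stay as in /ʒ/.
Among the inventory, only /l/ has exactly this specification, giving the surface form [aldi].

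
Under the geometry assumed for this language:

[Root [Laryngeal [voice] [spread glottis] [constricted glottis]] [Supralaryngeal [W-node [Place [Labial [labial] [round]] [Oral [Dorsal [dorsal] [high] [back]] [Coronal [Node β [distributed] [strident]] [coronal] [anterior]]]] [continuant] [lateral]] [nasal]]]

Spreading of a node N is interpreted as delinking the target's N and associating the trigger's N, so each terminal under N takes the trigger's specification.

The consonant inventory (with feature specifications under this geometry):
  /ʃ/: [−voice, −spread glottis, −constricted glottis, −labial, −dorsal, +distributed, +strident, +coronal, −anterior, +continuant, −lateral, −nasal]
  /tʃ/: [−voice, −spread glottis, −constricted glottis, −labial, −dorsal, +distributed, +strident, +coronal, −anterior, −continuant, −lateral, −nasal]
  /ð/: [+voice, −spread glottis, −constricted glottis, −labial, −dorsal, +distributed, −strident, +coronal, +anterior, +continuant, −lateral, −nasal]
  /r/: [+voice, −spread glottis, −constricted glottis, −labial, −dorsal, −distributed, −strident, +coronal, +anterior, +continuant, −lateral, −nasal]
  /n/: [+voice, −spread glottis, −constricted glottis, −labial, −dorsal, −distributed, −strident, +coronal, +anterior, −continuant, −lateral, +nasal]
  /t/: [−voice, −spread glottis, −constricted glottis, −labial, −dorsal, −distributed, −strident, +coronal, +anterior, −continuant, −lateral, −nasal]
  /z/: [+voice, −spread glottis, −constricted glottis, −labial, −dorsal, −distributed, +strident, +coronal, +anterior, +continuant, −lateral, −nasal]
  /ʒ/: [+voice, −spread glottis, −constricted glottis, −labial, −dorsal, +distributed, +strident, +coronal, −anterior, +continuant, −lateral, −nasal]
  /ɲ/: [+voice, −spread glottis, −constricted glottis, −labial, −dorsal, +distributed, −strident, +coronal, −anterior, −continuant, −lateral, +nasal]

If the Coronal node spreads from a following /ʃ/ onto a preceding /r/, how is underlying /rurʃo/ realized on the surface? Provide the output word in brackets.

[ruʒʃo]

Coronal immediately or transitively dominates [distributed], [strident], [coronal], [anterior].
After delinking /r/'s Coronal and linking /ʃ/'s, the affected terminals become [+distributed], [+strident], [+coronal], [−anterior]; [voice], [spread glottis], [constricted glottis], … (outside Coronal) are retained from /r/.
Among the inventory, only /ʒ/ has exactly this specification, giving the surface form [ruʒʃo].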